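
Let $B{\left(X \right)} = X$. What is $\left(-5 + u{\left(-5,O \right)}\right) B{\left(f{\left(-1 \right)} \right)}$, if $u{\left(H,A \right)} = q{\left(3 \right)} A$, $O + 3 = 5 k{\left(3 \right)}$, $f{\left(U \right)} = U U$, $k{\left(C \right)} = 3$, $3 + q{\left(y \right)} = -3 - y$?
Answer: $-113$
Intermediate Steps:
$q{\left(y \right)} = -6 - y$ ($q{\left(y \right)} = -3 - \left(3 + y\right) = -6 - y$)
$f{\left(U \right)} = U^{2}$
$O = 12$ ($O = -3 + 5 \cdot 3 = -3 + 15 = 12$)
$u{\left(H,A \right)} = - 9 A$ ($u{\left(H,A \right)} = \left(-6 - 3\right) A = - 9 A$)
$\left(-5 + u{\left(-5,O \right)}\right) B{\left(f{\left(-1 \right)} \right)} = \left(-5 - 108\right) \left(-1\right)^{2} = \left(-5 - 108\right) 1 = \left(-113\right) 1 = -113$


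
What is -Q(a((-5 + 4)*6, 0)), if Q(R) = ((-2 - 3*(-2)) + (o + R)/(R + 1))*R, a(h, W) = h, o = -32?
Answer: 348/5 ≈ 69.600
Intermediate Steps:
Q(R) = R*(4 + (-32 + R)/(1 + R)) (Q(R) = ((-2 - 3*(-2)) + (-32 + R)/(R + 1))*R = ((-2 + 6) + (-32 + R)/(1 + R))*R = (4 + (-32 + R)/(1 + R))*R = R*(4 + (-32 + R)/(1 + R)))
-Q(a((-5 + 4)*6, 0)) = -(-5 + 4)*6*(-28 + 5*((-5 + 4)*6))/(1 + (-5 + 4)*6) = -(-1*6)*(-28 + 5*(-1*6))/(1 - 1*6) = -(-6)*(-28 + 5*(-6))/(1 - 6) = -(-6)*(-28 - 30)/(-5) = -(-6)*(-1)*(-58)/5 = -1*(-348/5) = 348/5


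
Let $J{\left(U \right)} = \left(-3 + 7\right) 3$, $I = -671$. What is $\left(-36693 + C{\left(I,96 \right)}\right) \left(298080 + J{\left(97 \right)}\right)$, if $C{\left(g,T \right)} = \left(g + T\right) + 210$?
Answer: $-11046693336$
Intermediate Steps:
$J{\left(U \right)} = 12$ ($J{\left(U \right)} = 4 \cdot 3 = 12$)
$C{\left(g,T \right)} = 210 + T + g$ ($C{\left(g,T \right)} = \left(T + g\right) + 210 = 210 + T + g$)
$\left(-36693 + C{\left(I,96 \right)}\right) \left(298080 + J{\left(97 \right)}\right) = \left(-36693 + \left(210 + 96 - 671\right)\right) \left(298080 + 12\right) = \left(-36693 - 365\right) 298092 = \left(-37058\right) 298092 = -11046693336$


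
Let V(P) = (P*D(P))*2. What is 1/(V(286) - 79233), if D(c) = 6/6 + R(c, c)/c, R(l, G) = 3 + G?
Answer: -1/78083 ≈ -1.2807e-5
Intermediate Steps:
D(c) = 1 + (3 + c)/c (D(c) = 6/6 + (3 + c)/c = 6*(1/6) + (3 + c)/c = 1 + (3 + c)/c)
V(P) = 2*P*(2 + 3/P) (V(P) = (P*(2 + 3/P))*2 = 2*P*(2 + 3/P))
1/(V(286) - 79233) = 1/((6 + 4*286) - 79233) = 1/((6 + 1144) - 79233) = 1/(1150 - 79233) = 1/(-78083) = -1/78083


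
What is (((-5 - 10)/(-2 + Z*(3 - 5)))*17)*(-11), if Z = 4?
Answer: -561/2 ≈ -280.50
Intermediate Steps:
(((-5 - 10)/(-2 + Z*(3 - 5)))*17)*(-11) = (((-5 - 10)/(-2 + 4*(3 - 5)))*17)*(-11) = (-15/(-2 + 4*(-2))*17)*(-11) = (-15/(-2 - 8)*17)*(-11) = (-15/(-10)*17)*(-11) = (-15*(-1/10)*17)*(-11) = ((3/2)*17)*(-11) = (51/2)*(-11) = -561/2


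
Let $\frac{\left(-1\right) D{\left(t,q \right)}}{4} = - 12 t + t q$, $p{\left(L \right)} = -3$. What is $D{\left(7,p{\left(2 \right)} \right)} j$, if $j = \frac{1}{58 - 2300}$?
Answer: $- \frac{210}{1121} \approx -0.18733$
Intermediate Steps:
$D{\left(t,q \right)} = 48 t - 4 q t$ ($D{\left(t,q \right)} = - 4 \left(- 12 t + t q\right) = - 4 \left(- 12 t + q t\right) = 48 t - 4 q t$)
$j = - \frac{1}{2242}$ ($j = \frac{1}{-2242} = - \frac{1}{2242} \approx -0.00044603$)
$D{\left(7,p{\left(2 \right)} \right)} j = 4 \cdot 7 \left(12 - -3\right) \left(- \frac{1}{2242}\right) = 4 \cdot 7 \left(12 + 3\right) \left(- \frac{1}{2242}\right) = 4 \cdot 7 \cdot 15 \left(- \frac{1}{2242}\right) = 420 \left(- \frac{1}{2242}\right) = - \frac{210}{1121}$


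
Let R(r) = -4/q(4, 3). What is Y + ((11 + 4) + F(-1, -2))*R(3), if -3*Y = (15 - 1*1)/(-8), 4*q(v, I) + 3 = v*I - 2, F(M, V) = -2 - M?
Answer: -377/12 ≈ -31.417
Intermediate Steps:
q(v, I) = -5/4 + I*v/4 (q(v, I) = -¾ + (v*I - 2)/4 = -¾ + (I*v - 2)/4 = -¾ + (-2 + I*v)/4 = -¾ + (-½ + I*v/4) = -5/4 + I*v/4)
Y = 7/12 (Y = -(15 - 1*1)/(3*(-8)) = -(15 - 1)*(-1)/(3*8) = -14*(-1)/(3*8) = -⅓*(-7/4) = 7/12 ≈ 0.58333)
R(r) = -16/7 (R(r) = -4/(-5/4 + (¼)*3*4) = -4/(-5/4 + 3) = -4/7/4 = -4*4/7 = -16/7)
Y + ((11 + 4) + F(-1, -2))*R(3) = 7/12 + ((11 + 4) + (-2 - 1*(-1)))*(-16/7) = 7/12 + (15 + (-2 + 1))*(-16/7) = 7/12 + (15 - 1)*(-16/7) = 7/12 + 14*(-16/7) = 7/12 - 32 = -377/12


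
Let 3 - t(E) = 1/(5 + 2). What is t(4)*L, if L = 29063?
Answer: 581260/7 ≈ 83037.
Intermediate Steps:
t(E) = 20/7 (t(E) = 3 - 1/(5 + 2) = 3 - 1/7 = 3 - 1*⅐ = 3 - ⅐ = 20/7)
t(4)*L = (20/7)*29063 = 581260/7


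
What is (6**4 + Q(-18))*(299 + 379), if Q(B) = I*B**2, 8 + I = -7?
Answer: -2416392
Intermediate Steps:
I = -15 (I = -8 - 7 = -15)
Q(B) = -15*B**2
(6**4 + Q(-18))*(299 + 379) = (6**4 - 15*(-18)**2)*(299 + 379) = (1296 - 15*324)*678 = (1296 - 4860)*678 = -3564*678 = -2416392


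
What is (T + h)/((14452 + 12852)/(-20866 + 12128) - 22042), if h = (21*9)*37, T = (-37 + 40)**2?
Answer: -5098623/16052525 ≈ -0.31762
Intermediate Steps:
T = 9 (T = 3**2 = 9)
h = 6993 (h = 189*37 = 6993)
(T + h)/((14452 + 12852)/(-20866 + 12128) - 22042) = (9 + 6993)/((14452 + 12852)/(-20866 + 12128) - 22042) = 7002/(27304/(-8738) - 22042) = 7002/(27304*(-1/8738) - 22042) = 7002/(-13652/4369 - 22042) = 7002/(-96315150/4369) = 7002*(-4369/96315150) = -5098623/16052525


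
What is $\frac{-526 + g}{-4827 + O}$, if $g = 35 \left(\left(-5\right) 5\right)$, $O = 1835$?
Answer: $\frac{1401}{2992} \approx 0.46825$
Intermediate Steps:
$g = -875$ ($g = 35 \left(-25\right) = -875$)
$\frac{-526 + g}{-4827 + O} = \frac{-526 - 875}{-4827 + 1835} = - \frac{1401}{-2992} = \left(-1401\right) \left(- \frac{1}{2992}\right) = \frac{1401}{2992}$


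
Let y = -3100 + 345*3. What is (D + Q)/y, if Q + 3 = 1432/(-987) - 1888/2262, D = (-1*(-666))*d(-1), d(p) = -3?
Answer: 248473513/256128145 ≈ 0.97011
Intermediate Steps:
D = -1998 (D = -1*(-666)*(-3) = 666*(-3) = -1998)
Q = -655579/124033 (Q = -3 + (1432/(-987) - 1888/2262) = -3 + (1432*(-1/987) - 1888*1/2262) = -3 + (-1432/987 - 944/1131) = -3 - 283480/124033 = -655579/124033 ≈ -5.2855)
y = -2065 (y = -3100 + 1035 = -2065)
(D + Q)/y = (-1998 - 655579/124033)/(-2065) = -248473513/124033*(-1/2065) = 248473513/256128145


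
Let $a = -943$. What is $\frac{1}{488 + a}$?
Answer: $- \frac{1}{455} \approx -0.0021978$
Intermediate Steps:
$\frac{1}{488 + a} = \frac{1}{488 - 943} = \frac{1}{-455} = - \frac{1}{455}$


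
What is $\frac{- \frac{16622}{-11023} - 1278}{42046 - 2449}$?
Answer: $- \frac{14070772}{436477731} \approx -0.032237$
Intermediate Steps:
$\frac{- \frac{16622}{-11023} - 1278}{42046 - 2449} = \frac{\left(-16622\right) \left(- \frac{1}{11023}\right) - 1278}{39597} = \left(\frac{16622}{11023} - 1278\right) \frac{1}{39597} = \left(- \frac{14070772}{11023}\right) \frac{1}{39597} = - \frac{14070772}{436477731}$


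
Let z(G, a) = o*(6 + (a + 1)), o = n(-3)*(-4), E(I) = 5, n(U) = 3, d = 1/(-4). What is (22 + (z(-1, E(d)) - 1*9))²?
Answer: 17161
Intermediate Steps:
d = -¼ ≈ -0.25000
o = -12 (o = 3*(-4) = -12)
z(G, a) = -84 - 12*a (z(G, a) = -12*(6 + (a + 1)) = -12*(6 + (1 + a)) = -12*(7 + a) = -84 - 12*a)
(22 + (z(-1, E(d)) - 1*9))² = (22 + ((-84 - 12*5) - 1*9))² = (22 + ((-84 - 60) - 9))² = (22 + (-144 - 9))² = (22 - 153)² = (-131)² = 17161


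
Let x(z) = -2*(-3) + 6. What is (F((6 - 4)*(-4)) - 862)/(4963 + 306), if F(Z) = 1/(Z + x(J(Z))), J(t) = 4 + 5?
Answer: -3447/21076 ≈ -0.16355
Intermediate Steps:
J(t) = 9
x(z) = 12 (x(z) = 6 + 6 = 12)
F(Z) = 1/(12 + Z) (F(Z) = 1/(Z + 12) = 1/(12 + Z))
(F((6 - 4)*(-4)) - 862)/(4963 + 306) = (1/(12 + (6 - 4)*(-4)) - 862)/(4963 + 306) = (1/(12 + 2*(-4)) - 862)/5269 = (1/(12 - 8) - 862)*(1/5269) = (1/4 - 862)*(1/5269) = (¼ - 862)*(1/5269) = -3447/4*1/5269 = -3447/21076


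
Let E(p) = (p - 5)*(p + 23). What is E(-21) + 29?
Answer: -23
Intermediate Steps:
E(p) = (-5 + p)*(23 + p)
E(-21) + 29 = (-115 + (-21)**2 + 18*(-21)) + 29 = (-115 + 441 - 378) + 29 = -52 + 29 = -23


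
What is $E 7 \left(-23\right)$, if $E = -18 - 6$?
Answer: $3864$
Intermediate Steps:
$E = -24$ ($E = -18 - 6 = -24$)
$E 7 \left(-23\right) = \left(-24\right) 7 \left(-23\right) = \left(-168\right) \left(-23\right) = 3864$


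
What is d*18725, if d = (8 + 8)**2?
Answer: 4793600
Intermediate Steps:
d = 256 (d = 16**2 = 256)
d*18725 = 256*18725 = 4793600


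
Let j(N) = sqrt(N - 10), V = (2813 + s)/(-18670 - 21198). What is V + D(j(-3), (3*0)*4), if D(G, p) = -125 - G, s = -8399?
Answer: -2488957/19934 - I*sqrt(13) ≈ -124.86 - 3.6056*I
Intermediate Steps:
V = 2793/19934 (V = (2813 - 8399)/(-18670 - 21198) = -5586/(-39868) = -5586*(-1/39868) = 2793/19934 ≈ 0.14011)
j(N) = sqrt(-10 + N)
V + D(j(-3), (3*0)*4) = 2793/19934 + (-125 - sqrt(-10 - 3)) = 2793/19934 + (-125 - sqrt(-13)) = 2793/19934 + (-125 - I*sqrt(13)) = -2488957/19934 - I*sqrt(13)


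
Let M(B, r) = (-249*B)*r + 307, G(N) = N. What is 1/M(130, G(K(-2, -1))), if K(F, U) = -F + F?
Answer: 1/307 ≈ 0.0032573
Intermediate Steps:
K(F, U) = 0
M(B, r) = 307 - 249*B*r (M(B, r) = -249*B*r + 307 = 307 - 249*B*r)
1/M(130, G(K(-2, -1))) = 1/(307 - 249*130*0) = 1/(307 + 0) = 1/307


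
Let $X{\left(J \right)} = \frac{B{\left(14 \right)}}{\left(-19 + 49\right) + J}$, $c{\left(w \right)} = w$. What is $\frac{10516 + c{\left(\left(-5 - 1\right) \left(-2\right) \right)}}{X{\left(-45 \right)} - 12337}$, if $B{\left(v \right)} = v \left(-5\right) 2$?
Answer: $- \frac{31584}{36983} \approx -0.85401$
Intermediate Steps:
$B{\left(v \right)} = - 10 v$ ($B{\left(v \right)} = - 5 v 2 = - 10 v$)
$X{\left(J \right)} = - \frac{140}{30 + J}$ ($X{\left(J \right)} = \frac{\left(-10\right) 14}{\left(-19 + 49\right) + J} = - \frac{140}{30 + J}$)
$\frac{10516 + c{\left(\left(-5 - 1\right) \left(-2\right) \right)}}{X{\left(-45 \right)} - 12337} = \frac{10516 + \left(-5 - 1\right) \left(-2\right)}{- \frac{140}{30 - 45} - 12337} = \frac{10516 - -12}{- \frac{140}{-15} - 12337} = \frac{10516 + 12}{\left(-140\right) \left(- \frac{1}{15}\right) - 12337} = \frac{10528}{\frac{28}{3} - 12337} = \frac{10528}{- \frac{36983}{3}} = 10528 \left(- \frac{3}{36983}\right) = - \frac{31584}{36983}$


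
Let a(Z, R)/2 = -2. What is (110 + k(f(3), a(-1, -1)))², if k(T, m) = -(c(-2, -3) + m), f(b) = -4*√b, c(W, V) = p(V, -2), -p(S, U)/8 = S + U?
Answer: 5476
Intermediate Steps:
a(Z, R) = -4 (a(Z, R) = 2*(-2) = -4)
p(S, U) = -8*S - 8*U (p(S, U) = -8*(S + U) = -8*S - 8*U)
c(W, V) = 16 - 8*V (c(W, V) = -8*V - 8*(-2) = -8*V + 16 = 16 - 8*V)
k(T, m) = -40 - m (k(T, m) = -((16 - 8*(-3)) + m) = -((16 + 24) + m) = -(40 + m) = -40 - m)
(110 + k(f(3), a(-1, -1)))² = (110 + (-40 - 1*(-4)))² = (110 + (-40 + 4))² = (110 - 36)² = 74² = 5476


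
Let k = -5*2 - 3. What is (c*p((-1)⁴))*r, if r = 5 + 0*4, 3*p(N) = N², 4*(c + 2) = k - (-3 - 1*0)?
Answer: -15/2 ≈ -7.5000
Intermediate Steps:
k = -13 (k = -10 - 3 = -13)
c = -9/2 (c = -2 + (-13 - (-3 - 1*0))/4 = -2 + (-13 - (-3 + 0))/4 = -2 + (-13 - 1*(-3))/4 = -2 + (-13 + 3)/4 = -2 + (¼)*(-10) = -2 - 5/2 = -9/2 ≈ -4.5000)
p(N) = N²/3
r = 5 (r = 5 + 0 = 5)
(c*p((-1)⁴))*r = -3*((-1)⁴)²/2*5 = -3*1²/2*5 = -3/2*5 = -15/2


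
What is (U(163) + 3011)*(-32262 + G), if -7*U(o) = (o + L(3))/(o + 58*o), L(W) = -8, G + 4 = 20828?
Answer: -331207476436/9617 ≈ -3.4440e+7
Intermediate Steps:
G = 20824 (G = -4 + 20828 = 20824)
U(o) = -(-8 + o)/(413*o) (U(o) = -(o - 8)/(7*(o + 58*o)) = -(-8 + o)/(7*(59*o)) = -(-8 + o)*1/(59*o)/7 = -(-8 + o)/(413*o))
(U(163) + 3011)*(-32262 + G) = ((1/413)*(8 - 1*163)/163 + 3011)*(-32262 + 20824) = ((1/413)*(1/163)*(8 - 163) + 3011)*(-11438) = ((1/413)*(1/163)*(-155) + 3011)*(-11438) = (-155/67319 + 3011)*(-11438) = (202697354/67319)*(-11438) = -331207476436/9617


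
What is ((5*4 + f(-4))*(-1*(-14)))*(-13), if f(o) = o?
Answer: -2912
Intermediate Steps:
((5*4 + f(-4))*(-1*(-14)))*(-13) = ((5*4 - 4)*(-1*(-14)))*(-13) = ((20 - 4)*14)*(-13) = (16*14)*(-13) = 224*(-13) = -2912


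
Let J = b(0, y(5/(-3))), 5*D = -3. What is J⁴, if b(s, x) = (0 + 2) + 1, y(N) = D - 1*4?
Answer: 81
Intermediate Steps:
D = -⅗ (D = (⅕)*(-3) = -⅗ ≈ -0.60000)
y(N) = -23/5 (y(N) = -⅗ - 1*4 = -⅗ - 4 = -23/5)
b(s, x) = 3 (b(s, x) = 2 + 1 = 3)
J = 3
J⁴ = 3⁴ = 81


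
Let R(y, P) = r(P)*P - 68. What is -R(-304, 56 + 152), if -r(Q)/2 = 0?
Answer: 68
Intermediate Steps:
r(Q) = 0 (r(Q) = -2*0 = 0)
R(y, P) = -68 (R(y, P) = 0*P - 68 = 0 - 68 = -68)
-R(-304, 56 + 152) = -1*(-68) = 68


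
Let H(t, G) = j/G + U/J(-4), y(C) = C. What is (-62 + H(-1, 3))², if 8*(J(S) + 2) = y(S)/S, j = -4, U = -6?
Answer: 813604/225 ≈ 3616.0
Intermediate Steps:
J(S) = -15/8 (J(S) = -2 + (S/S)/8 = -2 + (⅛)*1 = -2 + ⅛ = -15/8)
H(t, G) = 16/5 - 4/G (H(t, G) = -4/G - 6/(-15/8) = -4/G - 6*(-8/15) = -4/G + 16/5 = 16/5 - 4/G)
(-62 + H(-1, 3))² = (-62 + (16/5 - 4/3))² = (-62 + 28/15)² = (-902/15)² = 813604/225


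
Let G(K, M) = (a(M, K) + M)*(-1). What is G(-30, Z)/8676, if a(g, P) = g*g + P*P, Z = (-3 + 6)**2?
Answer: -55/482 ≈ -0.11411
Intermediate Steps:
Z = 9 (Z = 3**2 = 9)
a(g, P) = P**2 + g**2 (a(g, P) = g**2 + P**2 = P**2 + g**2)
G(K, M) = -M - K**2 - M**2 (G(K, M) = ((K**2 + M**2) + M)*(-1) = (M + K**2 + M**2)*(-1) = -M - K**2 - M**2)
G(-30, Z)/8676 = (-1*9 - 1*(-30)**2 - 1*9**2)/8676 = (-9 - 1*900 - 1*81)*(1/8676) = (-9 - 900 - 81)*(1/8676) = -990*1/8676 = -55/482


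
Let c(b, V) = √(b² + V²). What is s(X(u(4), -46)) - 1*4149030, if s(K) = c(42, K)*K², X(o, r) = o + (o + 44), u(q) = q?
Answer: -4149030 + 5408*√1117 ≈ -3.9683e+6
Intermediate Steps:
X(o, r) = 44 + 2*o (X(o, r) = o + (44 + o) = 44 + 2*o)
c(b, V) = √(V² + b²)
s(K) = K²*√(1764 + K²) (s(K) = √(K² + 42²)*K² = √(K² + 1764)*K² = √(1764 + K²)*K² = K²*√(1764 + K²))
s(X(u(4), -46)) - 1*4149030 = (44 + 2*4)²*√(1764 + (44 + 2*4)²) - 1*4149030 = (44 + 8)²*√(1764 + (44 + 8)²) - 4149030 = 52²*√(1764 + 52²) - 4149030 = 2704*√(1764 + 2704) - 4149030 = 2704*√4468 - 4149030 = 2704*(2*√1117) - 4149030 = 5408*√1117 - 4149030 = -4149030 + 5408*√1117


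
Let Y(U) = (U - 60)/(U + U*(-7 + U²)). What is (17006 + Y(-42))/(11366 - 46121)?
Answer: -209275853/427695030 ≈ -0.48931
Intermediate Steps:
Y(U) = (-60 + U)/(U + U*(-7 + U²))
(17006 + Y(-42))/(11366 - 46121) = (17006 + (-60 - 42)/((-42)*(-6 + (-42)²)))/(11366 - 46121) = (17006 - 1/42*(-102)/(-6 + 1764))/(-34755) = (17006 - 1/42*(-102)/1758)*(-1/34755) = (17006 - 1/42*1/1758*(-102))*(-1/34755) = (17006 + 17/12306)*(-1/34755) = (209275853/12306)*(-1/34755) = -209275853/427695030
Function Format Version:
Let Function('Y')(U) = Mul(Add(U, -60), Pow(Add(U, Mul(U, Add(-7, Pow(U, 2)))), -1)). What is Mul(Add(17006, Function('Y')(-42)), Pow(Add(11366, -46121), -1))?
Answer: Rational(-209275853, 427695030) ≈ -0.48931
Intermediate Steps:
Function('Y')(U) = Mul(Pow(Add(U, Mul(U, Add(-7, Pow(U, 2)))), -1), Add(-60, U)) (Function('Y')(U) = Mul(Add(-60, U), Pow(Add(U, Mul(U, Add(-7, Pow(U, 2)))), -1)) = Mul(Pow(Add(U, Mul(U, Add(-7, Pow(U, 2)))), -1), Add(-60, U)))
Mul(Add(17006, Function('Y')(-42)), Pow(Add(11366, -46121), -1)) = Mul(Add(17006, Mul(Pow(-42, -1), Pow(Add(-6, Pow(-42, 2)), -1), Add(-60, -42))), Pow(Add(11366, -46121), -1)) = Mul(Add(17006, Mul(Rational(-1, 42), Pow(Add(-6, 1764), -1), -102)), Pow(-34755, -1)) = Mul(Add(17006, Mul(Rational(-1, 42), Pow(1758, -1), -102)), Rational(-1, 34755)) = Mul(Add(17006, Mul(Rational(-1, 42), Rational(1, 1758), -102)), Rational(-1, 34755)) = Mul(Add(17006, Rational(17, 12306)), Rational(-1, 34755)) = Mul(Rational(209275853, 12306), Rational(-1, 34755)) = Rational(-209275853, 427695030)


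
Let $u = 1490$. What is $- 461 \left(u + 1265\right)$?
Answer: $-1270055$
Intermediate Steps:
$- 461 \left(u + 1265\right) = - 461 \left(1490 + 1265\right) = \left(-461\right) 2755 = -1270055$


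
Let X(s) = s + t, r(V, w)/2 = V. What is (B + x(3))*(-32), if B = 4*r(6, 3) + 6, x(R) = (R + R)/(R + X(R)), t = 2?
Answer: -1752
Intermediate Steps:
r(V, w) = 2*V
X(s) = 2 + s (X(s) = s + 2 = 2 + s)
x(R) = 2*R/(2 + 2*R) (x(R) = (R + R)/(R + (2 + R)) = (2*R)/(2 + 2*R) = 2*R/(2 + 2*R))
B = 54 (B = 4*(2*6) + 6 = 4*12 + 6 = 48 + 6 = 54)
(B + x(3))*(-32) = (54 + 3/(1 + 3))*(-32) = (54 + 3/4)*(-32) = (54 + 3*(¼))*(-32) = (54 + ¾)*(-32) = (219/4)*(-32) = -1752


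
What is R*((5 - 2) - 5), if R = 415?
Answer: -830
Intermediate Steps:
R*((5 - 2) - 5) = 415*((5 - 2) - 5) = 415*(3 - 5) = 415*(-2) = -830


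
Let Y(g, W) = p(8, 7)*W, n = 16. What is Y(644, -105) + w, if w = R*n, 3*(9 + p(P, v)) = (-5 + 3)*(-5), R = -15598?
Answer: -248973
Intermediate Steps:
p(P, v) = -17/3 (p(P, v) = -9 + ((-5 + 3)*(-5))/3 = -9 + (-2*(-5))/3 = -9 + (⅓)*10 = -9 + 10/3 = -17/3)
w = -249568 (w = -15598*16 = -249568)
Y(g, W) = -17*W/3
Y(644, -105) + w = -17/3*(-105) - 249568 = 595 - 249568 = -248973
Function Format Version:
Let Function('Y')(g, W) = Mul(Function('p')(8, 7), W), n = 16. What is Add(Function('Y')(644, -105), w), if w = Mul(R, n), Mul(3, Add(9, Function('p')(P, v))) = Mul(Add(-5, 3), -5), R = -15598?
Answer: -248973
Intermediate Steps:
Function('p')(P, v) = Rational(-17, 3) (Function('p')(P, v) = Add(-9, Mul(Rational(1, 3), Mul(Add(-5, 3), -5))) = Add(-9, Mul(Rational(1, 3), Mul(-2, -5))) = Add(-9, Mul(Rational(1, 3), 10)) = Add(-9, Rational(10, 3)) = Rational(-17, 3))
w = -249568 (w = Mul(-15598, 16) = -249568)
Function('Y')(g, W) = Mul(Rational(-17, 3), W)
Add(Function('Y')(644, -105), w) = Add(Mul(Rational(-17, 3), -105), -249568) = Add(595, -249568) = -248973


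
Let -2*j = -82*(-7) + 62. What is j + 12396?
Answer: 12078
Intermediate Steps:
j = -318 (j = -(-82*(-7) + 62)/2 = -(574 + 62)/2 = -½*636 = -318)
j + 12396 = -318 + 12396 = 12078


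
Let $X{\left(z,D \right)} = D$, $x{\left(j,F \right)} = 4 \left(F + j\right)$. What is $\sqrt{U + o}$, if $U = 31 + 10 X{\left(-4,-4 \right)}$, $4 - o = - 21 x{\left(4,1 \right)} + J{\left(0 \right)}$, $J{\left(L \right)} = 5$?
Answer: $\sqrt{410} \approx 20.248$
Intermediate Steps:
$x{\left(j,F \right)} = 4 F + 4 j$
$o = 419$ ($o = 4 - \left(- 21 \left(4 \cdot 1 + 4 \cdot 4\right) + 5\right) = 4 - \left(- 21 \left(4 + 16\right) + 5\right) = 4 - \left(\left(-21\right) 20 + 5\right) = 4 - \left(-420 + 5\right) = 4 - -415 = 4 + 415 = 419$)
$U = -9$ ($U = 31 + 10 \left(-4\right) = 31 - 40 = -9$)
$\sqrt{U + o} = \sqrt{-9 + 419} = \sqrt{410}$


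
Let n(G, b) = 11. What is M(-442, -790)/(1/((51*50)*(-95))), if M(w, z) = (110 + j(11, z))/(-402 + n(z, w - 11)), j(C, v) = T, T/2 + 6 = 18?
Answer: 1909500/23 ≈ 83022.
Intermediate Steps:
T = 24 (T = -12 + 2*18 = -12 + 36 = 24)
j(C, v) = 24
M(w, z) = -134/391 (M(w, z) = (110 + 24)/(-402 + 11) = 134/(-391) = 134*(-1/391) = -134/391)
M(-442, -790)/(1/((51*50)*(-95))) = -134*(51*50)*(-95)/391 = -134*2550*(-95)/391 = -134/(391*(1/(-242250))) = -134/(391*(-1/242250)) = -134/391*(-242250) = 1909500/23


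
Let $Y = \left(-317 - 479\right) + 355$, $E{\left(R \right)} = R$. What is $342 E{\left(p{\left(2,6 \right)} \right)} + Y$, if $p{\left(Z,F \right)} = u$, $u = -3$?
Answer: $-1467$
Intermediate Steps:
$p{\left(Z,F \right)} = -3$
$Y = -441$ ($Y = -796 + 355 = -441$)
$342 E{\left(p{\left(2,6 \right)} \right)} + Y = 342 \left(-3\right) - 441 = -1026 - 441 = -1467$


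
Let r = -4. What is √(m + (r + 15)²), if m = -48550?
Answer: 3*I*√5381 ≈ 220.07*I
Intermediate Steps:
√(m + (r + 15)²) = √(-48550 + (-4 + 15)²) = √(-48550 + 11²) = √(-48550 + 121) = √(-48429) = 3*I*√5381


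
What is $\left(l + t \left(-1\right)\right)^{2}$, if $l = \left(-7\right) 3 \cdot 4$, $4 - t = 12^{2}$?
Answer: $3136$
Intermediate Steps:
$t = -140$ ($t = 4 - 12^{2} = 4 - 144 = -140$)
$l = -84$ ($l = \left(-21\right) 4 = -84$)
$\left(l + t \left(-1\right)\right)^{2} = \left(-84 - -140\right)^{2} = \left(-84 + 140\right)^{2} = 56^{2} = 3136$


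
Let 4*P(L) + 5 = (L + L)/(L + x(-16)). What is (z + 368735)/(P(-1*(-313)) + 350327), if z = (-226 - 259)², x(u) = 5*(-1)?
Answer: 74407872/43160195 ≈ 1.7240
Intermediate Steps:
x(u) = -5
z = 235225 (z = (-485)² = 235225)
P(L) = -5/4 + L/(2*(-5 + L)) (P(L) = -5/4 + ((L + L)/(L - 5))/4 = -5/4 + ((2*L)/(-5 + L))/4 = -5/4 + (2*L/(-5 + L))/4 = -5/4 + L/(2*(-5 + L)))
(z + 368735)/(P(-1*(-313)) + 350327) = (235225 + 368735)/((25 - (-3)*(-313))/(4*(-5 - 1*(-313))) + 350327) = 603960/((25 - 3*313)/(4*(-5 + 313)) + 350327) = 603960/((¼)*(25 - 939)/308 + 350327) = 603960/((¼)*(1/308)*(-914) + 350327) = 603960/(-457/616 + 350327) = 603960/(215800975/616) = 603960*(616/215800975) = 74407872/43160195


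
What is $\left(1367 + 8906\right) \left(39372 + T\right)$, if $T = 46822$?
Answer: $885470962$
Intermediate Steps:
$\left(1367 + 8906\right) \left(39372 + T\right) = \left(1367 + 8906\right) \left(39372 + 46822\right) = 10273 \cdot 86194 = 885470962$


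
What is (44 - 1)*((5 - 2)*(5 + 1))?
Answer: 774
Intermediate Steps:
(44 - 1)*((5 - 2)*(5 + 1)) = 43*(3*6) = 43*18 = 774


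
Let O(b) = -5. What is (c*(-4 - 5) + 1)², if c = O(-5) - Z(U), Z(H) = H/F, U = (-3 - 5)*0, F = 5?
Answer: 2116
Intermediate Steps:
U = 0 (U = -8*0 = 0)
Z(H) = H/5
c = -5 (c = -5 - 0/5 = -5 - 1*0 = -5 + 0 = -5)
(c*(-4 - 5) + 1)² = (-5*(-4 - 5) + 1)² = (-5*(-9) + 1)² = (45 + 1)² = 46² = 2116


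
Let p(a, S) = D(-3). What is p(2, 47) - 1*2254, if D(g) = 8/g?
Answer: -6770/3 ≈ -2256.7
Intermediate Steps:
p(a, S) = -8/3 (p(a, S) = 8/(-3) = 8*(-1/3) = -8/3)
p(2, 47) - 1*2254 = -8/3 - 1*2254 = -8/3 - 2254 = -6770/3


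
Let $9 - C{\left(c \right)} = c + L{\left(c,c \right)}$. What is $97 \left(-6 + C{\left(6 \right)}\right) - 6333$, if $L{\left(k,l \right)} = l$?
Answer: $-7206$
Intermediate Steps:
$C{\left(c \right)} = 9 - 2 c$ ($C{\left(c \right)} = 9 - \left(c + c\right) = 9 - 2 c$)
$97 \left(-6 + C{\left(6 \right)}\right) - 6333 = 97 \left(-6 + \left(9 - 12\right)\right) - 6333 = 97 \left(-6 - 3\right) - 6333 = 97 \left(-9\right) - 6333 = -873 - 6333 = -7206$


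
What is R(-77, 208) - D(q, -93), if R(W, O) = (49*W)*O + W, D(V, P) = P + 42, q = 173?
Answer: -784810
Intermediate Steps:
D(V, P) = 42 + P
R(W, O) = W + 49*O*W (R(W, O) = 49*O*W + W = W + 49*O*W)
R(-77, 208) - D(q, -93) = -77*(1 + 49*208) - (42 - 93) = -77*(1 + 10192) - 1*(-51) = -77*10193 + 51 = -784861 + 51 = -784810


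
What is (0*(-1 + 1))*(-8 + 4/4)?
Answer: 0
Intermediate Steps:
(0*(-1 + 1))*(-8 + 4/4) = (0*0)*(-8 + 4*(1/4)) = 0*(-8 + 1) = 0*(-7) = 0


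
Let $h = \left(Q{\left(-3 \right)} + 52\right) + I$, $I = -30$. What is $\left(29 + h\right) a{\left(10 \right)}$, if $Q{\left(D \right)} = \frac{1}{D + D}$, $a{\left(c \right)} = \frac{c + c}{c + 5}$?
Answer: $\frac{610}{9} \approx 67.778$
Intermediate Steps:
$a{\left(c \right)} = \frac{2 c}{5 + c}$
$Q{\left(D \right)} = \frac{1}{2 D}$
$h = \frac{131}{6}$ ($h = \left(\frac{1}{2 \left(-3\right)} + 52\right) - 30 = \left(\frac{1}{2} \left(- \frac{1}{3}\right) + 52\right) - 30 = \left(- \frac{1}{6} + 52\right) - 30 = \frac{311}{6} - 30 = \frac{131}{6} \approx 21.833$)
$\left(29 + h\right) a{\left(10 \right)} = \left(29 + \frac{131}{6}\right) 2 \cdot 10 \frac{1}{5 + 10} = \frac{305 \cdot 2 \cdot 10 \cdot \frac{1}{15}}{6} = \frac{305}{6} \cdot \frac{4}{3} = \frac{610}{9}$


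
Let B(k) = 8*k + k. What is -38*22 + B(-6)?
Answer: -890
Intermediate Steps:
B(k) = 9*k
-38*22 + B(-6) = -38*22 + 9*(-6) = -836 - 54 = -890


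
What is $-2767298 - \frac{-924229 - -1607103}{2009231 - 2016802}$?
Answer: $- \frac{20950530284}{7571} \approx -2.7672 \cdot 10^{6}$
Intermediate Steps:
$-2767298 - \frac{-924229 - -1607103}{2009231 - 2016802} = -2767298 - \frac{-924229 + 1607103}{-7571} = -2767298 - 682874 \left(- \frac{1}{7571}\right) = -2767298 - - \frac{682874}{7571} = -2767298 + \frac{682874}{7571} = - \frac{20950530284}{7571}$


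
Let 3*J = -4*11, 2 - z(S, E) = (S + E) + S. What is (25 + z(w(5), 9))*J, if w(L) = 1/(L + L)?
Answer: -3916/15 ≈ -261.07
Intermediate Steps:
w(L) = 1/(2*L)
z(S, E) = 2 - E - 2*S (z(S, E) = 2 - ((S + E) + S) = 2 - ((E + S) + S) = 2 - (E + 2*S) = 2 + (-E - 2*S) = 2 - E - 2*S)
J = -44/3 (J = (-4*11)/3 = (⅓)*(-44) = -44/3 ≈ -14.667)
(25 + z(w(5), 9))*J = (25 + (2 - 1*9 - 1/5))*(-44/3) = (25 + (2 - 9 - 1/5))*(-44/3) = (25 + (2 - 9 - 2*⅒))*(-44/3) = (25 + (2 - 9 - ⅕))*(-44/3) = (25 - 36/5)*(-44/3) = (89/5)*(-44/3) = -3916/15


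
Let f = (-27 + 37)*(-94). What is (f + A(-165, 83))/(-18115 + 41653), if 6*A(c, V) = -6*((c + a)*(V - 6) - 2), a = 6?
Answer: 11305/23538 ≈ 0.48029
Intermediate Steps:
f = -940 (f = 10*(-94) = -940)
A(c, V) = 2 - (-6 + V)*(6 + c) (A(c, V) = (-6*((c + 6)*(V - 6) - 2))/6 = (-6*((6 + c)*(-6 + V) - 2))/6 = (-6*((-6 + V)*(6 + c) - 2))/6 = (-6*(-2 + (-6 + V)*(6 + c)))/6 = (12 - 6*(-6 + V)*(6 + c))/6 = 2 - (-6 + V)*(6 + c))
(f + A(-165, 83))/(-18115 + 41653) = (-940 + (38 - 6*83 + 6*(-165) - 1*83*(-165)))/(-18115 + 41653) = (-940 + (38 - 498 - 990 + 13695))/23538 = (-940 + 12245)*(1/23538) = 11305*(1/23538) = 11305/23538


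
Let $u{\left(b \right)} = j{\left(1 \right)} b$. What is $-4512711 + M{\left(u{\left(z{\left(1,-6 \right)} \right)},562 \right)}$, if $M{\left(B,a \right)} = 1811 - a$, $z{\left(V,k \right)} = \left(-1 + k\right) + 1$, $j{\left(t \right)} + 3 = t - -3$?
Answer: $-4511462$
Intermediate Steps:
$j{\left(t \right)} = t$ ($j{\left(t \right)} = -3 + \left(t - -3\right) = -3 + \left(t + 3\right) = -3 + \left(3 + t\right) = t$)
$z{\left(V,k \right)} = k$
$u{\left(b \right)} = b$ ($u{\left(b \right)} = 1 b = b$)
$-4512711 + M{\left(u{\left(z{\left(1,-6 \right)} \right)},562 \right)} = -4512711 + \left(1811 - 562\right) = -4512711 + 1249 = -4511462$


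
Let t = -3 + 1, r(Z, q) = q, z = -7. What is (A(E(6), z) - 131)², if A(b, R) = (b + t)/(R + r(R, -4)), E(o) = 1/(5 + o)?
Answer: 250588900/14641 ≈ 17116.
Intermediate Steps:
t = -2
A(b, R) = (-2 + b)/(-4 + R) (A(b, R) = (b - 2)/(R - 4) = (-2 + b)/(-4 + R))
(A(E(6), z) - 131)² = ((-2 + 1/(5 + 6))/(-4 - 7) - 131)² = ((-2 + 1/11)/(-11) - 131)² = (-(-2 + 1/11)/11 - 131)² = (-1/11*(-21/11) - 131)² = (21/121 - 131)² = (-15830/121)² = 250588900/14641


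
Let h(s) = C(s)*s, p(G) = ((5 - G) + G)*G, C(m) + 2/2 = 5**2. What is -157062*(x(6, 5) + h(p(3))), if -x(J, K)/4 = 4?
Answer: -54029328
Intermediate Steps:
C(m) = 24 (C(m) = -1 + 5**2 = -1 + 25 = 24)
x(J, K) = -16 (x(J, K) = -4*4 = -16)
p(G) = 5*G
h(s) = 24*s
-157062*(x(6, 5) + h(p(3))) = -157062*(-16 + 24*(5*3)) = -157062*(-16 + 24*15) = -157062*(-16 + 360) = -157062*344 = -54029328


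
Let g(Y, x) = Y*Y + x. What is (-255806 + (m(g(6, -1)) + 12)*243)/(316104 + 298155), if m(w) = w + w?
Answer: -235880/614259 ≈ -0.38401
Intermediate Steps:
g(Y, x) = x + Y² (g(Y, x) = Y² + x = x + Y²)
m(w) = 2*w
(-255806 + (m(g(6, -1)) + 12)*243)/(316104 + 298155) = (-255806 + (2*(-1 + 6²) + 12)*243)/(316104 + 298155) = (-255806 + (2*(-1 + 36) + 12)*243)/614259 = (-255806 + (2*35 + 12)*243)*(1/614259) = (-255806 + (70 + 12)*243)*(1/614259) = (-255806 + 82*243)*(1/614259) = (-255806 + 19926)*(1/614259) = -235880*1/614259 = -235880/614259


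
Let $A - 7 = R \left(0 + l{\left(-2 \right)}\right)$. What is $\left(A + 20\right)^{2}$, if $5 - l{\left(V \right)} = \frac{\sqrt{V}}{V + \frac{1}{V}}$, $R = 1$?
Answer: $\frac{25592}{25} + \frac{128 i \sqrt{2}}{5} \approx 1023.7 + 36.204 i$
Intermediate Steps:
$l{\left(V \right)} = 5 - \frac{\sqrt{V}}{V + \frac{1}{V}}$
$A = 12 + \frac{2 i \sqrt{2}}{5}$ ($A = 7 + 1 \left(0 + \frac{5 - \left(-2\right)^{\frac{3}{2}} + 5 \left(-2\right)^{2}}{1 + \left(-2\right)^{2}}\right) = 7 + 1 \left(0 + \frac{5 - - 2 i \sqrt{2} + 5 \cdot 4}{1 + 4}\right) = 7 + 1 \left(0 + \frac{5 + 2 i \sqrt{2} + 20}{5}\right) = 7 + 1 \left(0 + \frac{25 + 2 i \sqrt{2}}{5}\right) = 7 + 1 \left(0 + \left(5 + \frac{2 i \sqrt{2}}{5}\right)\right) = 7 + 1 \left(5 + \frac{2 i \sqrt{2}}{5}\right) = 7 + \left(5 + \frac{2 i \sqrt{2}}{5}\right) = 12 + \frac{2 i \sqrt{2}}{5} \approx 12.0 + 0.56569 i$)
$\left(A + 20\right)^{2} = \left(\left(12 + \frac{2 i \sqrt{2}}{5}\right) + 20\right)^{2} = \left(32 + \frac{2 i \sqrt{2}}{5}\right)^{2}$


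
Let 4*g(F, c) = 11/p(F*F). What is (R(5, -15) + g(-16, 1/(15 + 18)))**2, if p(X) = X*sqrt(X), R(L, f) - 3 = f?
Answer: 38650380409/268435456 ≈ 143.98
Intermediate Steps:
R(L, f) = 3 + f
p(X) = X**(3/2)
g(F, c) = 11/(4*(F**2)**(3/2)) (g(F, c) = (11/((F*F)**(3/2)))/4 = (11/((F**2)**(3/2)))/4 = (11/(F**2)**(3/2))/4 = 11/(4*(F**2)**(3/2)))
(R(5, -15) + g(-16, 1/(15 + 18)))**2 = ((3 - 15) + 11/(4*((-16)**2)**(3/2)))**2 = (-12 + 11/(4*256**(3/2)))**2 = (-12 + (11/4)*(1/4096))**2 = (-12 + 11/16384)**2 = (-196597/16384)**2 = 38650380409/268435456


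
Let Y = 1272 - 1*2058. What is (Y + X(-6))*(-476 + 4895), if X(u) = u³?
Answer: -4427838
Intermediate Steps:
Y = -786 (Y = 1272 - 2058 = -786)
(Y + X(-6))*(-476 + 4895) = (-786 + (-6)³)*(-476 + 4895) = (-786 - 216)*4419 = -1002*4419 = -4427838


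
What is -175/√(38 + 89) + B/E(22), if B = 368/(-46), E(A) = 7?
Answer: -8/7 - 175*√127/127 ≈ -16.672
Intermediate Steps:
B = -8 (B = 368*(-1/46) = -8)
-175/√(38 + 89) + B/E(22) = -175/√(38 + 89) - 8/7 = -175*√127/127 - 8*⅐ = -175*√127/127 - 8/7 = -8/7 - 175*√127/127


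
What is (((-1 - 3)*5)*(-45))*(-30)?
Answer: -27000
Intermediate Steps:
(((-1 - 3)*5)*(-45))*(-30) = (-4*5*(-45))*(-30) = -20*(-45)*(-30) = 900*(-30) = -27000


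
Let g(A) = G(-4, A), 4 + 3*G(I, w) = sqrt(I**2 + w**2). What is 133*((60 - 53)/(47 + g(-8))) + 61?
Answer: 1522670/18689 - 11172*sqrt(5)/18689 ≈ 80.137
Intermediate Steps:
G(I, w) = -4/3 + sqrt(I**2 + w**2)/3
g(A) = -4/3 + sqrt(16 + A**2)/3 (g(A) = -4/3 + sqrt((-4)**2 + A**2)/3 = -4/3 + sqrt(16 + A**2)/3)
133*((60 - 53)/(47 + g(-8))) + 61 = 133*((60 - 53)/(47 + (-4/3 + sqrt(16 + (-8)**2)/3))) + 61 = 133*(7/(47 + (-4/3 + sqrt(16 + 64)/3))) + 61 = 133*(7/(47 + (-4/3 + sqrt(80)/3))) + 61 = 133*(7/(47 + (-4/3 + (4*sqrt(5))/3))) + 61 = 133*(7/(47 + (-4/3 + 4*sqrt(5)/3))) + 61 = 133*(7/(137/3 + 4*sqrt(5)/3)) + 61 = 931/(137/3 + 4*sqrt(5)/3) + 61 = 61 + 931/(137/3 + 4*sqrt(5)/3)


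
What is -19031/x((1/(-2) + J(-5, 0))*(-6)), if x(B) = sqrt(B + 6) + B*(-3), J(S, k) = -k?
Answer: 19031/6 ≈ 3171.8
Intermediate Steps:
x(B) = sqrt(6 + B) - 3*B
-19031/x((1/(-2) + J(-5, 0))*(-6)) = -19031/(sqrt(6 + (1/(-2) - 1*0)*(-6)) - 3*(1/(-2) - 1*0)*(-6)) = -19031/(sqrt(6 + (-1/2 + 0)*(-6)) - 3*(-1/2 + 0)*(-6)) = -19031/(sqrt(6 - 1/2*(-6)) - (-3)*(-6)/2) = -19031/(sqrt(6 + 3) - 3*3) = -19031/(sqrt(9) - 9) = -19031/(3 - 9) = -19031/(-6) = -19031*(-1/6) = 19031/6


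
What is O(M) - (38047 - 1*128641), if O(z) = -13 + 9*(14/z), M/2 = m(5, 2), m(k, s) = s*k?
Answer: 905873/10 ≈ 90587.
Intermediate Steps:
m(k, s) = k*s
M = 20 (M = 2*(5*2) = 2*10 = 20)
O(z) = -13 + 126/z
O(M) - (38047 - 1*128641) = (-13 + 126/20) - (38047 - 1*128641) = (-13 + 126*(1/20)) - (38047 - 128641) = (-13 + 63/10) - 1*(-90594) = -67/10 + 90594 = 905873/10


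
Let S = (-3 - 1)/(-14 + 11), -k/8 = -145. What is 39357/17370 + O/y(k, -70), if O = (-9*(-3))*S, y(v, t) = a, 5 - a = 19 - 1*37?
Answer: 170059/44390 ≈ 3.8310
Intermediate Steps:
k = 1160 (k = -8*(-145) = 1160)
a = 23 (a = 5 - (19 - 1*37) = 5 - (19 - 37) = 5 - 1*(-18) = 5 + 18 = 23)
y(v, t) = 23
S = 4/3 (S = -4/(-3) = -4*(-⅓) = 4/3 ≈ 1.3333)
O = 36 (O = -9*(-3)*(4/3) = 27*(4/3) = 36)
39357/17370 + O/y(k, -70) = 39357/17370 + 36/23 = 39357*(1/17370) + 36*(1/23) = 4373/1930 + 36/23 = 170059/44390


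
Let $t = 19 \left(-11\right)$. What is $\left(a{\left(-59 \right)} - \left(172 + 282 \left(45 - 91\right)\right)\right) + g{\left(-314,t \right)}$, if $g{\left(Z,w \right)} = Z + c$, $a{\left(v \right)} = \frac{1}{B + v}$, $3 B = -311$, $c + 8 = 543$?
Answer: $\frac{6354245}{488} \approx 13021.0$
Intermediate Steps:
$c = 535$ ($c = -8 + 543 = 535$)
$B = - \frac{311}{3}$ ($B = \frac{1}{3} \left(-311\right) = - \frac{311}{3} \approx -103.67$)
$a{\left(v \right)} = \frac{1}{- \frac{311}{3} + v}$
$t = -209$
$g{\left(Z,w \right)} = 535 + Z$ ($g{\left(Z,w \right)} = Z + 535 = 535 + Z$)
$\left(a{\left(-59 \right)} - \left(172 + 282 \left(45 - 91\right)\right)\right) + g{\left(-314,t \right)} = \left(\frac{3}{-311 + 3 \left(-59\right)} - \left(172 + 282 \left(45 - 91\right)\right)\right) + \left(535 - 314\right) = \left(\frac{3}{-311 - 177} - \left(172 + 282 \left(45 - 91\right)\right)\right) + 221 = \left(\frac{3}{-488} - -12800\right) + 221 = \left(3 \left(- \frac{1}{488}\right) + \left(-172 + 12972\right)\right) + 221 = \left(- \frac{3}{488} + 12800\right) + 221 = \frac{6246397}{488} + 221 = \frac{6354245}{488}$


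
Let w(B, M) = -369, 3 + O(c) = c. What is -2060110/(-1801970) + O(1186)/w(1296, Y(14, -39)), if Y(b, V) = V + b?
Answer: -137154992/66492693 ≈ -2.0627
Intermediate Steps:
O(c) = -3 + c
-2060110/(-1801970) + O(1186)/w(1296, Y(14, -39)) = -2060110/(-1801970) + (-3 + 1186)/(-369) = -2060110*(-1/1801970) + 1183*(-1/369) = 206011/180197 - 1183/369 = -137154992/66492693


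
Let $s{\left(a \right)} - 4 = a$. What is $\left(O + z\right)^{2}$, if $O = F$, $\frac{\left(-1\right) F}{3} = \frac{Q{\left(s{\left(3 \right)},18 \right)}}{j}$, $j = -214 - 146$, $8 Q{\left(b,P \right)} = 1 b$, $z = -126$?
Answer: $\frac{14629628209}{921600} \approx 15874.0$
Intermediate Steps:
$s{\left(a \right)} = 4 + a$
$Q{\left(b,P \right)} = \frac{b}{8}$ ($Q{\left(b,P \right)} = \frac{1 b}{8} = \frac{b}{8}$)
$j = -360$
$F = \frac{7}{960}$ ($F = - 3 \frac{\frac{1}{8} \left(4 + 3\right)}{-360} = - 3 \cdot \frac{1}{8} \cdot 7 \left(- \frac{1}{360}\right) = - 3 \cdot \frac{7}{8} \left(- \frac{1}{360}\right) = \left(-3\right) \left(- \frac{7}{2880}\right) = \frac{7}{960} \approx 0.0072917$)
$O = \frac{7}{960} \approx 0.0072917$
$\left(O + z\right)^{2} = \left(\frac{7}{960} - 126\right)^{2} = \left(- \frac{120953}{960}\right)^{2} = \frac{14629628209}{921600}$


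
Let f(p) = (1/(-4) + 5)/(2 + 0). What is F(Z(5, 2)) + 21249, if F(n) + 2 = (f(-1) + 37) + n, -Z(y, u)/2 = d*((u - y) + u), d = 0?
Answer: 170291/8 ≈ 21286.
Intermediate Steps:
f(p) = 19/8 (f(p) = (-¼ + 5)/2 = (19/4)*(½) = 19/8)
Z(y, u) = 0 (Z(y, u) = -0*((u - y) + u) = -0*(-y + 2*u) = -2*0 = 0)
F(n) = 299/8 + n (F(n) = -2 + ((19/8 + 37) + n) = -2 + (315/8 + n) = 299/8 + n)
F(Z(5, 2)) + 21249 = (299/8 + 0) + 21249 = 299/8 + 21249 = 170291/8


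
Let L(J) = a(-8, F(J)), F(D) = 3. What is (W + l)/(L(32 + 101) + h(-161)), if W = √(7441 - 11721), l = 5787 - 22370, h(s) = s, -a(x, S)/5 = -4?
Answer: 16583/141 - 2*I*√1070/141 ≈ 117.61 - 0.46398*I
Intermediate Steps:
a(x, S) = 20 (a(x, S) = -5*(-4) = 20)
l = -16583
L(J) = 20
W = 2*I*√1070 (W = √(-4280) = 2*I*√1070 ≈ 65.422*I)
(W + l)/(L(32 + 101) + h(-161)) = (2*I*√1070 - 16583)/(20 - 161) = (-16583 + 2*I*√1070)/(-141) = (-16583 + 2*I*√1070)*(-1/141) = 16583/141 - 2*I*√1070/141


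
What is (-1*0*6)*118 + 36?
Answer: 36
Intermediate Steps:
(-1*0*6)*118 + 36 = (0*6)*118 + 36 = 0*118 + 36 = 0 + 36 = 36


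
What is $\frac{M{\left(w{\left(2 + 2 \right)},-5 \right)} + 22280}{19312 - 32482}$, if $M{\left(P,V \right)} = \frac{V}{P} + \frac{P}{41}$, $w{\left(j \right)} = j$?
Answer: $- \frac{3653731}{2159880} \approx -1.6916$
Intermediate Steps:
$M{\left(P,V \right)} = \frac{P}{41} + \frac{V}{P}$ ($M{\left(P,V \right)} = \frac{V}{P} + P \frac{1}{41} = \frac{V}{P} + \frac{P}{41} = \frac{P}{41} + \frac{V}{P}$)
$\frac{M{\left(w{\left(2 + 2 \right)},-5 \right)} + 22280}{19312 - 32482} = \frac{\left(\frac{2 + 2}{41} - \frac{5}{2 + 2}\right) + 22280}{19312 - 32482} = \frac{\left(\frac{1}{41} \cdot 4 - \frac{5}{4}\right) + 22280}{-13170} = \left(\left(\frac{4}{41} - \frac{5}{4}\right) + 22280\right) \left(- \frac{1}{13170}\right) = \left(- \frac{189}{164} + 22280\right) \left(- \frac{1}{13170}\right) = \frac{3653731}{164} \left(- \frac{1}{13170}\right) = - \frac{3653731}{2159880}$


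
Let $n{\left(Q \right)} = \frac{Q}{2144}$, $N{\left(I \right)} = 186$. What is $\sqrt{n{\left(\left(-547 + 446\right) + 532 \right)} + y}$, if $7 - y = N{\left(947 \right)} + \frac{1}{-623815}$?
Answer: $\frac{3 i \sqrt{2221077511821746390}}{334364840} \approx 13.372 i$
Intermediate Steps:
$n{\left(Q \right)} = \frac{Q}{2144}$ ($n{\left(Q \right)} = Q \frac{1}{2144} = \frac{Q}{2144}$)
$y = - \frac{111662884}{623815}$ ($y = 7 - \left(186 + \frac{1}{-623815}\right) = 7 - \left(186 - \frac{1}{623815}\right) = 7 - \frac{116029589}{623815} = - \frac{111662884}{623815} \approx -179.0$)
$\sqrt{n{\left(\left(-547 + 446\right) + 532 \right)} + y} = \sqrt{\frac{\left(-547 + 446\right) + 532}{2144} - \frac{111662884}{623815}} = \sqrt{\frac{-101 + 532}{2144} - \frac{111662884}{623815}} = \sqrt{\frac{1}{2144} \cdot 431 - \frac{111662884}{623815}} = \sqrt{\frac{431}{2144} - \frac{111662884}{623815}} = \sqrt{- \frac{239136359031}{1337459360}} = \frac{3 i \sqrt{2221077511821746390}}{334364840}$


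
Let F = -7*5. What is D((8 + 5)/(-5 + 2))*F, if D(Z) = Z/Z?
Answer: -35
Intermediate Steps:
D(Z) = 1
F = -35
D((8 + 5)/(-5 + 2))*F = 1*(-35) = -35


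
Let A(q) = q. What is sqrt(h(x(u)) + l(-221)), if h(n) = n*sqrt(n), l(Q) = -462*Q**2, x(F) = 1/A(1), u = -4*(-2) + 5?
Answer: I*sqrt(22564541) ≈ 4750.2*I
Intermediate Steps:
u = 13 (u = 8 + 5 = 13)
x(F) = 1 (x(F) = 1/1 = 1)
h(n) = n**(3/2)
sqrt(h(x(u)) + l(-221)) = sqrt(1**(3/2) - 462*(-221)**2) = sqrt(1 - 462*48841) = sqrt(1 - 22564542) = sqrt(-22564541) = I*sqrt(22564541)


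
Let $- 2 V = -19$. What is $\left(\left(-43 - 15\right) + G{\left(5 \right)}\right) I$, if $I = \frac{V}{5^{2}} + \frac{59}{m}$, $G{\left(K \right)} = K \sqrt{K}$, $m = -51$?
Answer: $\frac{57449}{1275} - \frac{1981 \sqrt{5}}{510} \approx 36.372$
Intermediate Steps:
$V = \frac{19}{2}$ ($V = \left(- \frac{1}{2}\right) \left(-19\right) = \frac{19}{2} \approx 9.5$)
$G{\left(K \right)} = K^{\frac{3}{2}}$
$I = - \frac{1981}{2550}$ ($I = \frac{19}{2 \cdot 5^{2}} + \frac{59}{-51} = \frac{19}{2 \cdot 25} + 59 \left(- \frac{1}{51}\right) = \frac{19}{2} \cdot \frac{1}{25} - \frac{59}{51} = \frac{19}{50} - \frac{59}{51} = - \frac{1981}{2550} \approx -0.77686$)
$\left(\left(-43 - 15\right) + G{\left(5 \right)}\right) I = \left(\left(-43 - 15\right) + 5^{\frac{3}{2}}\right) \left(- \frac{1981}{2550}\right) = \left(-58 + 5 \sqrt{5}\right) \left(- \frac{1981}{2550}\right) = \frac{57449}{1275} - \frac{1981 \sqrt{5}}{510}$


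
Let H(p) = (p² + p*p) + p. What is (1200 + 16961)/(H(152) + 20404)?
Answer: 18161/66764 ≈ 0.27202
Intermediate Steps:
H(p) = p + 2*p² (H(p) = (p² + p²) + p = 2*p² + p = p + 2*p²)
(1200 + 16961)/(H(152) + 20404) = (1200 + 16961)/(152*(1 + 2*152) + 20404) = 18161/(152*(1 + 304) + 20404) = 18161/(152*305 + 20404) = 18161/(46360 + 20404) = 18161/66764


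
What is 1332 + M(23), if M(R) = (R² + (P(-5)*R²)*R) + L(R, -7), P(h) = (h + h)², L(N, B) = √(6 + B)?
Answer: 1218561 + I ≈ 1.2186e+6 + 1.0*I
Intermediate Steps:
P(h) = 4*h² (P(h) = (2*h)² = 4*h²)
M(R) = I + R² + 100*R³ (M(R) = (R² + ((4*(-5)²)*R²)*R) + √(6 - 7) = (R² + ((4*25)*R²)*R) + √(-1) = (R² + (100*R²)*R) + I = (R² + 100*R³) + I = I + R² + 100*R³)
1332 + M(23) = 1332 + (I + 23² + 100*23³) = 1332 + (I + 529 + 100*12167) = 1332 + (I + 529 + 1216700) = 1332 + (1217229 + I) = 1218561 + I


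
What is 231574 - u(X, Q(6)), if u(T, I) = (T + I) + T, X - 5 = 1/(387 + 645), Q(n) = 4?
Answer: 119484959/516 ≈ 2.3156e+5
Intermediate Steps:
X = 5161/1032 (X = 5 + 1/(387 + 645) = 5 + 1/1032 = 5161/1032 ≈ 5.0010)
u(T, I) = I + 2*T (u(T, I) = (I + T) + T = I + 2*T)
231574 - u(X, Q(6)) = 231574 - (4 + 2*(5161/1032)) = 231574 - (4 + 5161/516) = 231574 - 1*7225/516 = 231574 - 7225/516 = 119484959/516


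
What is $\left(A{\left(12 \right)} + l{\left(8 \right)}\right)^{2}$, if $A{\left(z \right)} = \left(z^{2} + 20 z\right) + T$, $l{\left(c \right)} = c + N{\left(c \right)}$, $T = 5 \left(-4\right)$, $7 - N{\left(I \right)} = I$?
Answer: $137641$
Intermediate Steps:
$N{\left(I \right)} = 7 - I$
$T = -20$
$l{\left(c \right)} = 7$ ($l{\left(c \right)} = c - \left(-7 + c\right) = 7$)
$A{\left(z \right)} = -20 + z^{2} + 20 z$ ($A{\left(z \right)} = \left(z^{2} + 20 z\right) - 20 = -20 + z^{2} + 20 z$)
$\left(A{\left(12 \right)} + l{\left(8 \right)}\right)^{2} = \left(\left(-20 + 12^{2} + 20 \cdot 12\right) + 7\right)^{2} = \left(\left(-20 + 144 + 240\right) + 7\right)^{2} = \left(364 + 7\right)^{2} = 371^{2} = 137641$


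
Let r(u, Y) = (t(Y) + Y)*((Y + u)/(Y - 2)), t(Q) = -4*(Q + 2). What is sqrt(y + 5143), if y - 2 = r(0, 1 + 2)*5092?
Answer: 3*I*sqrt(28283) ≈ 504.53*I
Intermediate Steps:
t(Q) = -8 - 4*Q (t(Q) = -4*(2 + Q) = -8 - 4*Q)
r(u, Y) = (-8 - 3*Y)*(Y + u)/(-2 + Y) (r(u, Y) = ((-8 - 4*Y) + Y)*((Y + u)/(Y - 2)) = (-8 - 3*Y)*((Y + u)/(-2 + Y)) = (-8 - 3*Y)*(Y + u)/(-2 + Y))
y = -259690 (y = 2 + ((-8*(1 + 2) - 8*0 - 3*(1 + 2)**2 - 3*(1 + 2)*0)/(-2 + (1 + 2)))*5092 = 2 + ((-8*3 + 0 - 3*3**2 - 3*3*0)/(-2 + 3))*5092 = 2 + ((-24 + 0 - 3*9 + 0)/1)*5092 = 2 + (1*(-24 + 0 - 27 + 0))*5092 = 2 + (1*(-51))*5092 = 2 - 51*5092 = 2 - 259692 = -259690)
sqrt(y + 5143) = sqrt(-259690 + 5143) = sqrt(-254547) = 3*I*sqrt(28283)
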